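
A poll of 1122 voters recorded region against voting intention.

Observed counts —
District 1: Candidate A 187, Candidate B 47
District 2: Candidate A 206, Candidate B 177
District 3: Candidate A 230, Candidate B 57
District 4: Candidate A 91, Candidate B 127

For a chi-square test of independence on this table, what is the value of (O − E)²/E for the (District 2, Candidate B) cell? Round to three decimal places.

Row total (District 2) = 383; column total (Candidate B) = 408; N = 1122.
Expected count E = 383 × 408 / 1122 = 139.2727.
Contribution = (O − E)²/E = (177 − 139.2727)² / 139.2727 = 10.220.

10.220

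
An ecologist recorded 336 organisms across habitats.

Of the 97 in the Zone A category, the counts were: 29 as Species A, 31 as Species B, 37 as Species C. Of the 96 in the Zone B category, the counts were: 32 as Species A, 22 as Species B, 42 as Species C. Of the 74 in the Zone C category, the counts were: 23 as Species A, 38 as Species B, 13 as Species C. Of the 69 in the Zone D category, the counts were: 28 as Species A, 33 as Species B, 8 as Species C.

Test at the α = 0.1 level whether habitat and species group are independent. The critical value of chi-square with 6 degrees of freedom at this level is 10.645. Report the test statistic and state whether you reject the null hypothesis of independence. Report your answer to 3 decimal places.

Row totals: 97, 96, 74, 69. Column totals: 112, 124, 100. Grand total N = 336.
Expected counts (row total × column total / N):
  Zone A, Species A: 97×112/336 = 32.3333
  Zone A, Species B: 97×124/336 = 35.7976
  Zone A, Species C: 97×100/336 = 28.8690
  Zone B, Species A: 96×112/336 = 32.0000
  Zone B, Species B: 96×124/336 = 35.4286
  Zone B, Species C: 96×100/336 = 28.5714
  Zone C, Species A: 74×112/336 = 24.6667
  Zone C, Species B: 74×124/336 = 27.3095
  Zone C, Species C: 74×100/336 = 22.0238
  Zone D, Species A: 69×112/336 = 23.0000
  Zone D, Species B: 69×124/336 = 25.4643
  Zone D, Species C: 69×100/336 = 20.5357
Contributions (O − E)²/E:
  (29 − 32.3333)²/32.3333 = 0.3436
  (31 − 35.7976)²/35.7976 = 0.6430
  (37 − 28.8690)²/28.8690 = 2.2901
  (32 − 32.0000)²/32.0000 = 0.0000
  (22 − 35.4286)²/35.4286 = 5.0899
  (42 − 28.5714)²/28.5714 = 6.3115
  (23 − 24.6667)²/24.6667 = 0.1126
  (38 − 27.3095)²/27.3095 = 4.1849
  (13 − 22.0238)²/22.0238 = 3.6973
  (28 − 23.0000)²/23.0000 = 1.0870
  (33 − 25.4643)²/25.4643 = 2.2301
  (8 − 20.5357)²/20.5357 = 7.6522
χ² = 0.3436 + 0.6430 + 2.2901 + 0.0000 + 5.0899 + 6.3115 + 0.1126 + 4.1849 + 3.6973 + 1.0870 + 2.2301 + 7.6522 = 33.642
df = (4−1)(3−1) = 6. Since 33.642 > 10.645, reject the null hypothesis of independence at α = 0.1.

33.642; reject H₀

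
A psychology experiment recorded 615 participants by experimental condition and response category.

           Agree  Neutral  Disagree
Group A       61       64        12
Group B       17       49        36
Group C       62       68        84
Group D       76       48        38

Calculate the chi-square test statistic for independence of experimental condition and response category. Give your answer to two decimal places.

Row totals: 137, 102, 214, 162. Column totals: 216, 229, 170. Grand total N = 615.
Expected counts (row total × column total / N):
  Group A, Agree: 137×216/615 = 48.117
  Group A, Neutral: 137×229/615 = 51.013
  Group A, Disagree: 137×170/615 = 37.870
  Group B, Agree: 102×216/615 = 35.824
  Group B, Neutral: 102×229/615 = 37.980
  Group B, Disagree: 102×170/615 = 28.195
  Group C, Agree: 214×216/615 = 75.161
  Group C, Neutral: 214×229/615 = 79.685
  Group C, Disagree: 214×170/615 = 59.154
  Group D, Agree: 162×216/615 = 56.898
  Group D, Neutral: 162×229/615 = 60.322
  Group D, Disagree: 162×170/615 = 44.780
Contributions (O − E)²/E:
  (61 − 48.117)²/48.117 = 3.4493
  (64 − 51.013)²/51.013 = 3.3063
  (12 − 37.870)²/37.870 = 17.6725
  (17 − 35.824)²/35.824 = 9.8912
  (49 − 37.980)²/37.980 = 3.1975
  (36 − 28.195)²/28.195 = 2.1606
  (62 − 75.161)²/75.161 = 2.3045
  (68 − 79.685)²/79.685 = 1.7135
  (84 − 59.154)²/59.154 = 10.4359
  (76 − 56.898)²/56.898 = 6.4130
  (48 − 60.322)²/60.322 = 2.5170
  (38 − 44.780)²/44.780 = 1.0265
χ² = 3.4493 + 3.3063 + 17.6725 + 9.8912 + 3.1975 + 2.1606 + 2.3045 + 1.7135 + 10.4359 + 6.4130 + 2.5170 + 1.0265 = 64.09

64.09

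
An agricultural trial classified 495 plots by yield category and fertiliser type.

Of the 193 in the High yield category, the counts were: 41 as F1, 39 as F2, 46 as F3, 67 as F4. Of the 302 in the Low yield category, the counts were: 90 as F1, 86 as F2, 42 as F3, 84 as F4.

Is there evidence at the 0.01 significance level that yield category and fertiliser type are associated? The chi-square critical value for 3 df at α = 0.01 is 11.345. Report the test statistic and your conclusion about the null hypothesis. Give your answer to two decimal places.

Row totals: 193, 302. Column totals: 131, 125, 88, 151. Grand total N = 495.
Expected counts (row total × column total / N):
  High yield, F1: 193×131/495 = 51.077
  High yield, F2: 193×125/495 = 48.737
  High yield, F3: 193×88/495 = 34.311
  High yield, F4: 193×151/495 = 58.875
  Low yield, F1: 302×131/495 = 79.923
  Low yield, F2: 302×125/495 = 76.263
  Low yield, F3: 302×88/495 = 53.689
  Low yield, F4: 302×151/495 = 92.125
Contributions (O − E)²/E:
  (41 − 51.077)²/51.077 = 1.9881
  (39 − 48.737)²/48.737 = 1.9453
  (46 − 34.311)²/34.311 = 3.9822
  (67 − 58.875)²/58.875 = 1.1213
  (90 − 79.923)²/79.923 = 1.2705
  (86 − 76.263)²/76.263 = 1.2432
  (42 − 53.689)²/53.689 = 2.5449
  (84 − 92.125)²/92.125 = 0.7166
χ² = 1.9881 + 1.9453 + 3.9822 + 1.1213 + 1.2705 + 1.2432 + 2.5449 + 0.7166 = 14.81
df = (2−1)(4−1) = 3. Since 14.81 > 11.345, reject the null hypothesis of independence at α = 0.01.

14.81; reject H₀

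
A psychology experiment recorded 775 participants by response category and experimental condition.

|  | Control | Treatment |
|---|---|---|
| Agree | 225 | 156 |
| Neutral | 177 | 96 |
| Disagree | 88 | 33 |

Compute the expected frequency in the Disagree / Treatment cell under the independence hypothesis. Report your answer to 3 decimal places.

44.497

Row total (Disagree) = 121; column total (Treatment) = 285; grand total N = 775.
Expected count = (row total × column total) / N = 121 × 285 / 775 = 44.497.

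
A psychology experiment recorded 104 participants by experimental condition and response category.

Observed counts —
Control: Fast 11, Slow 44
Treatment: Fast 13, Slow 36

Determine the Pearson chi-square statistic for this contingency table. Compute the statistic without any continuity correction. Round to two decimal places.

Row totals: 55, 49. Column totals: 24, 80. Grand total N = 104.
Expected counts (row total × column total / N):
  Control, Fast: 55×24/104 = 12.692
  Control, Slow: 55×80/104 = 42.308
  Treatment, Fast: 49×24/104 = 11.308
  Treatment, Slow: 49×80/104 = 37.692
Contributions (O − E)²/E:
  (11 − 12.692)²/12.692 = 0.2256
  (44 − 42.308)²/42.308 = 0.0677
  (13 − 11.308)²/11.308 = 0.2532
  (36 − 37.692)²/37.692 = 0.0760
χ² = 0.2256 + 0.0677 + 0.2532 + 0.0760 = 0.62

0.62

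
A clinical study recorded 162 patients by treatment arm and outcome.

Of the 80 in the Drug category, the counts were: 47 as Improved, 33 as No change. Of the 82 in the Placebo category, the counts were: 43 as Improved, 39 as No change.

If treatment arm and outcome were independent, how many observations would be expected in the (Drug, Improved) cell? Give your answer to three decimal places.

44.444

Row total (Drug) = 80; column total (Improved) = 90; grand total N = 162.
Expected count = (row total × column total) / N = 80 × 90 / 162 = 44.444.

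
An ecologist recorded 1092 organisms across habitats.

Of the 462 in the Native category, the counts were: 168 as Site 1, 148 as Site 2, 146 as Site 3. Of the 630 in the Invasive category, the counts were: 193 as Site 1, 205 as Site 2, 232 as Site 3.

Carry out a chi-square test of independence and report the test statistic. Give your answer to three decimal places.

4.768

Row totals: 462, 630. Column totals: 361, 353, 378. Grand total N = 1092.
Expected counts (row total × column total / N):
  Native, Site 1: 462×361/1092 = 152.7308
  Native, Site 2: 462×353/1092 = 149.3462
  Native, Site 3: 462×378/1092 = 159.9231
  Invasive, Site 1: 630×361/1092 = 208.2692
  Invasive, Site 2: 630×353/1092 = 203.6538
  Invasive, Site 3: 630×378/1092 = 218.0769
Contributions (O − E)²/E:
  (168 − 152.7308)²/152.7308 = 1.5265
  (148 − 149.3462)²/149.3462 = 0.0121
  (146 − 159.9231)²/159.9231 = 1.2122
  (193 − 208.2692)²/208.2692 = 1.1195
  (205 − 203.6538)²/203.6538 = 0.0089
  (232 − 218.0769)²/218.0769 = 0.8889
χ² = 1.5265 + 0.0121 + 1.2122 + 1.1195 + 0.0089 + 0.8889 = 4.768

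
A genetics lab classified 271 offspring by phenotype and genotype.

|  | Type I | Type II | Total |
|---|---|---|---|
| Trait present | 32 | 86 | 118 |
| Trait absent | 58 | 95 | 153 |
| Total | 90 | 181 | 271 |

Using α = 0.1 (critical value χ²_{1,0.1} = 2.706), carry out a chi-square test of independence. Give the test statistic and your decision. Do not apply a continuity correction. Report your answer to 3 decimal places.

3.497; reject H₀

Grand total N = 271.
Expected counts (row total × column total / N):
  Trait present, Type I: 118×90/271 = 39.1882
  Trait present, Type II: 118×181/271 = 78.8118
  Trait absent, Type I: 153×90/271 = 50.8118
  Trait absent, Type II: 153×181/271 = 102.1882
Contributions (O − E)²/E:
  (32 − 39.1882)²/39.1882 = 1.3185
  (86 − 78.8118)²/78.8118 = 0.6556
  (58 − 50.8118)²/50.8118 = 1.0169
  (95 − 102.1882)²/102.1882 = 0.5056
χ² = 1.3185 + 0.6556 + 1.0169 + 0.5056 = 3.497
df = (2−1)(2−1) = 1. Since 3.497 > 2.706, reject the null hypothesis of independence at α = 0.1.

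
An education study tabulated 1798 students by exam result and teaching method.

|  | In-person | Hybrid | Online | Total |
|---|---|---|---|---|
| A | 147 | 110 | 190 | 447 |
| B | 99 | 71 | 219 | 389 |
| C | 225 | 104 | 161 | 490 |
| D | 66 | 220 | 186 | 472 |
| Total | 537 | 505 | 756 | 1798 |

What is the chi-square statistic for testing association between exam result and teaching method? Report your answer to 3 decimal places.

196.683

Grand total N = 1798.
Expected counts (row total × column total / N):
  A, In-person: 447×537/1798 = 133.5033
  A, Hybrid: 447×505/1798 = 125.5478
  A, Online: 447×756/1798 = 187.9488
  B, In-person: 389×537/1798 = 116.1808
  B, Hybrid: 389×505/1798 = 109.2575
  B, Online: 389×756/1798 = 163.5617
  C, In-person: 490×537/1798 = 146.3459
  C, Hybrid: 490×505/1798 = 137.6251
  C, Online: 490×756/1798 = 206.0289
  D, In-person: 472×537/1798 = 140.9700
  D, Hybrid: 472×505/1798 = 132.5695
  D, Online: 472×756/1798 = 198.4605
Contributions (O − E)²/E:
  (147 − 133.5033)²/133.5033 = 1.3645
  (110 − 125.5478)²/125.5478 = 1.9254
  (190 − 187.9488)²/187.9488 = 0.0224
  (99 − 116.1808)²/116.1808 = 2.5407
  (71 − 109.2575)²/109.2575 = 13.3962
  (219 − 163.5617)²/163.5617 = 18.7905
  (225 − 146.3459)²/146.3459 = 42.2729
  (104 − 137.6251)²/137.6251 = 8.2154
  (161 − 206.0289)²/206.0289 = 9.8413
  (66 − 140.9700)²/140.9700 = 39.8702
  (220 − 132.5695)²/132.5695 = 57.6610
  (186 − 198.4605)²/198.4605 = 0.7823
χ² = 1.3645 + 1.9254 + 0.0224 + 2.5407 + 13.3962 + 18.7905 + 42.2729 + 8.2154 + 9.8413 + 39.8702 + 57.6610 + 0.7823 = 196.683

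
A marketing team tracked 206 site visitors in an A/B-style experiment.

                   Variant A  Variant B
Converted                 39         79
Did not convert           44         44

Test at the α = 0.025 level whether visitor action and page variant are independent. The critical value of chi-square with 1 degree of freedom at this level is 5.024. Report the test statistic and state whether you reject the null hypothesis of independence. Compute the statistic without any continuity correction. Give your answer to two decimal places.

6.02; reject H₀

Row totals: 118, 88. Column totals: 83, 123. Grand total N = 206.
Expected counts (row total × column total / N):
  Converted, Variant A: 118×83/206 = 47.544
  Converted, Variant B: 118×123/206 = 70.456
  Did not convert, Variant A: 88×83/206 = 35.456
  Did not convert, Variant B: 88×123/206 = 52.544
Contributions (O − E)²/E:
  (39 − 47.544)²/47.544 = 1.5354
  (79 − 70.456)²/70.456 = 1.0361
  (44 − 35.456)²/35.456 = 2.0589
  (44 − 52.544)²/52.544 = 1.3893
χ² = 1.5354 + 1.0361 + 2.0589 + 1.3893 = 6.02
df = (2−1)(2−1) = 1. Since 6.02 > 5.024, reject the null hypothesis of independence at α = 0.025.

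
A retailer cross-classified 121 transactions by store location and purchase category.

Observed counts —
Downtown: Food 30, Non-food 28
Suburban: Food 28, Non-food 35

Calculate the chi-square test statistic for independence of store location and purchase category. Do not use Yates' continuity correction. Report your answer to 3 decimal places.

0.641

Row totals: 58, 63. Column totals: 58, 63. Grand total N = 121.
Expected counts (row total × column total / N):
  Downtown, Food: 58×58/121 = 27.8017
  Downtown, Non-food: 58×63/121 = 30.1983
  Suburban, Food: 63×58/121 = 30.1983
  Suburban, Non-food: 63×63/121 = 32.8017
Contributions (O − E)²/E:
  (30 − 27.8017)²/27.8017 = 0.1738
  (28 − 30.1983)²/30.1983 = 0.1600
  (28 − 30.1983)²/30.1983 = 0.1600
  (35 − 32.8017)²/32.8017 = 0.1473
χ² = 0.1738 + 0.1600 + 0.1600 + 0.1473 = 0.641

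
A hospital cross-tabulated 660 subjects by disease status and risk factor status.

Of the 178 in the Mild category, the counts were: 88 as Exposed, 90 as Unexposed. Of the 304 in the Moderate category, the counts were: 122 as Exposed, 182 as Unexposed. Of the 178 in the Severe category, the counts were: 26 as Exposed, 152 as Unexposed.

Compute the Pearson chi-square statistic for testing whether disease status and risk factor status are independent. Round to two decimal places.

Row totals: 178, 304, 178. Column totals: 236, 424. Grand total N = 660.
Expected counts (row total × column total / N):
  Mild, Exposed: 178×236/660 = 63.6485
  Mild, Unexposed: 178×424/660 = 114.3515
  Moderate, Exposed: 304×236/660 = 108.7030
  Moderate, Unexposed: 304×424/660 = 195.2970
  Severe, Exposed: 178×236/660 = 63.6485
  Severe, Unexposed: 178×424/660 = 114.3515
Contributions (O − E)²/E:
  (88 − 63.6485)²/63.6485 = 9.3167
  (90 − 114.3515)²/114.3515 = 5.1857
  (122 − 108.7030)²/108.7030 = 1.6265
  (182 − 195.2970)²/195.2970 = 0.9053
  (26 − 63.6485)²/63.6485 = 22.2693
  (152 − 114.3515)²/114.3515 = 12.3952
χ² = 9.3167 + 5.1857 + 1.6265 + 0.9053 + 22.2693 + 12.3952 = 51.70

51.70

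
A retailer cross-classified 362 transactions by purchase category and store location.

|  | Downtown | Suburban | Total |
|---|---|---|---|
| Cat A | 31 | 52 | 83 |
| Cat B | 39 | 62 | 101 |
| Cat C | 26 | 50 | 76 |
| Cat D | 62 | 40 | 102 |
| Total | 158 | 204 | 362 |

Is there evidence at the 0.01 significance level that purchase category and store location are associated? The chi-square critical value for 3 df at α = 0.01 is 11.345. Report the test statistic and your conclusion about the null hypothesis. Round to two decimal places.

17.31; reject H₀

Grand total N = 362.
Expected counts (row total × column total / N):
  Cat A, Downtown: 83×158/362 = 36.227
  Cat A, Suburban: 83×204/362 = 46.773
  Cat B, Downtown: 101×158/362 = 44.083
  Cat B, Suburban: 101×204/362 = 56.917
  Cat C, Downtown: 76×158/362 = 33.171
  Cat C, Suburban: 76×204/362 = 42.829
  Cat D, Downtown: 102×158/362 = 44.519
  Cat D, Suburban: 102×204/362 = 57.481
Contributions (O − E)²/E:
  (31 − 36.227)²/36.227 = 0.7542
  (52 − 46.773)²/46.773 = 0.5841
  (39 − 44.083)²/44.083 = 0.5861
  (62 − 56.917)²/56.917 = 0.4539
  (26 − 33.171)²/33.171 = 1.5502
  (50 − 42.829)²/42.829 = 1.2007
  (62 − 44.519)²/44.519 = 6.8642
  (40 − 57.481)²/57.481 = 5.3163
χ² = 0.7542 + 0.5841 + 0.5861 + 0.4539 + 1.5502 + 1.2007 + 6.8642 + 5.3163 = 17.31
df = (4−1)(2−1) = 3. Since 17.31 > 11.345, reject the null hypothesis of independence at α = 0.01.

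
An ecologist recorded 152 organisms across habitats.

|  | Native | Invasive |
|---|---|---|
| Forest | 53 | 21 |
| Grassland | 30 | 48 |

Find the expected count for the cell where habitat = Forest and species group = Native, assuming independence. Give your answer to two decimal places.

Row total (Forest) = 74; column total (Native) = 83; grand total N = 152.
Expected count = (row total × column total) / N = 74 × 83 / 152 = 40.41.

40.41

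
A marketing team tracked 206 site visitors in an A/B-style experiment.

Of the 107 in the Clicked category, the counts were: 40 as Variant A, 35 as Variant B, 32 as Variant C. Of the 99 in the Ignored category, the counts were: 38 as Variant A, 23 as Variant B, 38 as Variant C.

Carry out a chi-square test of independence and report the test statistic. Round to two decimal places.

2.74

Row totals: 107, 99. Column totals: 78, 58, 70. Grand total N = 206.
Expected counts (row total × column total / N):
  Clicked, Variant A: 107×78/206 = 40.515
  Clicked, Variant B: 107×58/206 = 30.126
  Clicked, Variant C: 107×70/206 = 36.359
  Ignored, Variant A: 99×78/206 = 37.485
  Ignored, Variant B: 99×58/206 = 27.874
  Ignored, Variant C: 99×70/206 = 33.641
Contributions (O − E)²/E:
  (40 − 40.515)²/40.515 = 0.0065
  (35 − 30.126)²/30.126 = 0.7886
  (32 − 36.359)²/36.359 = 0.5226
  (38 − 37.485)²/37.485 = 0.0071
  (23 − 27.874)²/27.874 = 0.8523
  (38 − 33.641)²/33.641 = 0.5648
χ² = 0.0065 + 0.7886 + 0.5226 + 0.0071 + 0.8523 + 0.5648 = 2.74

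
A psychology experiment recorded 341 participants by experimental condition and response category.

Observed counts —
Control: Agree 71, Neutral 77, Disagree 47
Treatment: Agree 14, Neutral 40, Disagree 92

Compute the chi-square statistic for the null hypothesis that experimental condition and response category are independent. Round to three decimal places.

58.663

Row totals: 195, 146. Column totals: 85, 117, 139. Grand total N = 341.
Expected counts (row total × column total / N):
  Control, Agree: 195×85/341 = 48.6070
  Control, Neutral: 195×117/341 = 66.9062
  Control, Disagree: 195×139/341 = 79.4868
  Treatment, Agree: 146×85/341 = 36.3930
  Treatment, Neutral: 146×117/341 = 50.0938
  Treatment, Disagree: 146×139/341 = 59.5132
Contributions (O − E)²/E:
  (71 − 48.6070)²/48.6070 = 10.3163
  (77 − 66.9062)²/66.9062 = 1.5228
  (47 − 79.4868)²/79.4868 = 13.2776
  (14 − 36.3930)²/36.3930 = 13.7787
  (40 − 50.0938)²/50.0938 = 2.0339
  (92 − 59.5132)²/59.5132 = 17.7337
χ² = 10.3163 + 1.5228 + 13.2776 + 13.7787 + 2.0339 + 17.7337 = 58.663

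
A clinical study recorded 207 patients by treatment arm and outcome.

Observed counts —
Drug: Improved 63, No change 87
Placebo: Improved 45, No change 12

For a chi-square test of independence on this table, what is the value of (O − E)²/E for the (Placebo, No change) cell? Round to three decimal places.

Row total (Placebo) = 57; column total (No change) = 99; N = 207.
Expected count E = 57 × 99 / 207 = 27.2609.
Contribution = (O − E)²/E = (12 − 27.2609)² / 27.2609 = 8.543.

8.543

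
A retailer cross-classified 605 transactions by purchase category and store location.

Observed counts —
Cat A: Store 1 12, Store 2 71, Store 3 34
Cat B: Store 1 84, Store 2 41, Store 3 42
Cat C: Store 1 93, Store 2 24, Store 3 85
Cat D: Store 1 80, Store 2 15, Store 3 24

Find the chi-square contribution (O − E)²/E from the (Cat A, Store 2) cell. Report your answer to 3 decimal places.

Row total (Cat A) = 117; column total (Store 2) = 151; N = 605.
Expected count E = 117 × 151 / 605 = 29.2017.
Contribution = (O − E)²/E = (71 − 29.2017)² / 29.2017 = 59.829.

59.829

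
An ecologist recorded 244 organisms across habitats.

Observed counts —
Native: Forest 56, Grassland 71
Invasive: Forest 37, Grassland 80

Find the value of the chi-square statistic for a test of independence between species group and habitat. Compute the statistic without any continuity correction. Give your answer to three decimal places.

Row totals: 127, 117. Column totals: 93, 151. Grand total N = 244.
Expected counts (row total × column total / N):
  Native, Forest: 127×93/244 = 48.4057
  Native, Grassland: 127×151/244 = 78.5943
  Invasive, Forest: 117×93/244 = 44.5943
  Invasive, Grassland: 117×151/244 = 72.4057
Contributions (O − E)²/E:
  (56 − 48.4057)²/48.4057 = 1.1915
  (71 − 78.5943)²/78.5943 = 0.7338
  (37 − 44.5943)²/44.5943 = 1.2933
  (80 − 72.4057)²/72.4057 = 0.7965
χ² = 1.1915 + 0.7338 + 1.2933 + 0.7965 = 4.015

4.015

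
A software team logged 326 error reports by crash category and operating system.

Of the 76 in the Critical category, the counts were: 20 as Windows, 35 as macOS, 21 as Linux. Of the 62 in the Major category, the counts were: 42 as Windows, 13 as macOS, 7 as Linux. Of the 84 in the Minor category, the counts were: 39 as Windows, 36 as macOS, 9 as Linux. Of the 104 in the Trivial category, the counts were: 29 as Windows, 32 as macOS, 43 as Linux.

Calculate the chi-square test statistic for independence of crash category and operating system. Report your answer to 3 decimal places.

Row totals: 76, 62, 84, 104. Column totals: 130, 116, 80. Grand total N = 326.
Expected counts (row total × column total / N):
  Critical, Windows: 76×130/326 = 30.3067
  Critical, macOS: 76×116/326 = 27.0429
  Critical, Linux: 76×80/326 = 18.6503
  Major, Windows: 62×130/326 = 24.7239
  Major, macOS: 62×116/326 = 22.0613
  Major, Linux: 62×80/326 = 15.2147
  Minor, Windows: 84×130/326 = 33.4969
  Minor, macOS: 84×116/326 = 29.8896
  Minor, Linux: 84×80/326 = 20.6135
  Trivial, Windows: 104×130/326 = 41.4724
  Trivial, macOS: 104×116/326 = 37.0061
  Trivial, Linux: 104×80/326 = 25.5215
Contributions (O − E)²/E:
  (20 − 30.3067)²/30.3067 = 3.5051
  (35 − 27.0429)²/27.0429 = 2.3413
  (21 − 18.6503)²/18.6503 = 0.2960
  (42 − 24.7239)²/24.7239 = 12.0719
  (13 − 22.0613)²/22.0613 = 3.7218
  (7 − 15.2147)²/15.2147 = 4.4353
  (39 − 33.4969)²/33.4969 = 0.9041
  (36 − 29.8896)²/29.8896 = 1.2492
  (9 − 20.6135)²/20.6135 = 6.5430
  (29 − 41.4724)²/41.4724 = 3.7509
  (32 − 37.0061)²/37.0061 = 0.6772
  (43 − 25.5215)²/25.5215 = 11.9702
χ² = 3.5051 + 2.3413 + 0.2960 + 12.0719 + 3.7218 + 4.4353 + 0.9041 + 1.2492 + 6.5430 + 3.7509 + 0.6772 + 11.9702 = 51.466

51.466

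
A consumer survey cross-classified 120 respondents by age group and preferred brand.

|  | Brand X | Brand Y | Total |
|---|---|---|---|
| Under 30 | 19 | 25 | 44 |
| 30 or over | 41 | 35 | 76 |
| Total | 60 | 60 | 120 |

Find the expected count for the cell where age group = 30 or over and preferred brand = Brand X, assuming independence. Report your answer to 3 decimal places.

Row total (30 or over) = 76; column total (Brand X) = 60; grand total N = 120.
Expected count = (row total × column total) / N = 76 × 60 / 120 = 38.000.

38.000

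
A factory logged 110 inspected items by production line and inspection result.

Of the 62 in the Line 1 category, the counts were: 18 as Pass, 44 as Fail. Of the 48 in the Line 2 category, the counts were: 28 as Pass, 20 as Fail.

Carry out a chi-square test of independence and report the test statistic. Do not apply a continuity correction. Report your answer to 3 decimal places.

Row totals: 62, 48. Column totals: 46, 64. Grand total N = 110.
Expected counts (row total × column total / N):
  Line 1, Pass: 62×46/110 = 25.9273
  Line 1, Fail: 62×64/110 = 36.0727
  Line 2, Pass: 48×46/110 = 20.0727
  Line 2, Fail: 48×64/110 = 27.9273
Contributions (O − E)²/E:
  (18 − 25.9273)²/25.9273 = 2.4238
  (44 − 36.0727)²/36.0727 = 1.7421
  (28 − 20.0727)²/20.0727 = 3.1307
  (20 − 27.9273)²/27.9273 = 2.2502
χ² = 2.4238 + 1.7421 + 3.1307 + 2.2502 = 9.547

9.547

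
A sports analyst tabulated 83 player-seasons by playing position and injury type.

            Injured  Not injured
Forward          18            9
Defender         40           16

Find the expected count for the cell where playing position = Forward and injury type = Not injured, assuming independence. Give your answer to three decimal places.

8.133

Row total (Forward) = 27; column total (Not injured) = 25; grand total N = 83.
Expected count = (row total × column total) / N = 27 × 25 / 83 = 8.133.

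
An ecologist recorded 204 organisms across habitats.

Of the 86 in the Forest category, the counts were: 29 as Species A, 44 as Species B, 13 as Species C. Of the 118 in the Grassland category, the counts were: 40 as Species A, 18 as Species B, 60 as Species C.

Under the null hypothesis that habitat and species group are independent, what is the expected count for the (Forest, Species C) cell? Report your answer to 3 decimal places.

30.775

Row total (Forest) = 86; column total (Species C) = 73; grand total N = 204.
Expected count = (row total × column total) / N = 86 × 73 / 204 = 30.775.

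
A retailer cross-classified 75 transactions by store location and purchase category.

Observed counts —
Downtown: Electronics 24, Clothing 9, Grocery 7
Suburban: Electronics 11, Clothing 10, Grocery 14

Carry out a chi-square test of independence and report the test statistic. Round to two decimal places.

6.91

Row totals: 40, 35. Column totals: 35, 19, 21. Grand total N = 75.
Expected counts (row total × column total / N):
  Downtown, Electronics: 40×35/75 = 18.667
  Downtown, Clothing: 40×19/75 = 10.133
  Downtown, Grocery: 40×21/75 = 11.200
  Suburban, Electronics: 35×35/75 = 16.333
  Suburban, Clothing: 35×19/75 = 8.867
  Suburban, Grocery: 35×21/75 = 9.800
Contributions (O − E)²/E:
  (24 − 18.667)²/18.667 = 1.5236
  (9 − 10.133)²/10.133 = 0.1267
  (7 − 11.200)²/11.200 = 1.5750
  (11 − 16.333)²/16.333 = 1.7413
  (10 − 8.867)²/8.867 = 0.1448
  (14 − 9.800)²/9.800 = 1.8000
χ² = 1.5236 + 0.1267 + 1.5750 + 1.7413 + 0.1448 + 1.8000 = 6.91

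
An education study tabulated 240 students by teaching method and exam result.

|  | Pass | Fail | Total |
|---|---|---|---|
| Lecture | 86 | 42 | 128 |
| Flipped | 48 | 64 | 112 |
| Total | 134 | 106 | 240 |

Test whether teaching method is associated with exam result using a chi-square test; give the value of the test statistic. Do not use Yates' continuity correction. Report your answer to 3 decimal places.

Grand total N = 240.
Expected counts (row total × column total / N):
  Lecture, Pass: 128×134/240 = 71.4667
  Lecture, Fail: 128×106/240 = 56.5333
  Flipped, Pass: 112×134/240 = 62.5333
  Flipped, Fail: 112×106/240 = 49.4667
Contributions (O − E)²/E:
  (86 − 71.4667)²/71.4667 = 2.9555
  (42 − 56.5333)²/56.5333 = 3.7361
  (48 − 62.5333)²/62.5333 = 3.3777
  (64 − 49.4667)²/49.4667 = 4.2699
χ² = 2.9555 + 3.7361 + 3.3777 + 4.2699 = 14.339

14.339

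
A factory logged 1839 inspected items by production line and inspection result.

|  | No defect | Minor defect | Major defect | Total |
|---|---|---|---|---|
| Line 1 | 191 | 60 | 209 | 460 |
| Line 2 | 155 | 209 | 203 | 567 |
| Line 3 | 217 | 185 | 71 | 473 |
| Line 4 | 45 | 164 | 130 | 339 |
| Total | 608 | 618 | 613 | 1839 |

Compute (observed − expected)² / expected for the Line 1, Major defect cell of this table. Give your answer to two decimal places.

20.21

Row total (Line 1) = 460; column total (Major defect) = 613; N = 1839.
Expected count E = 460 × 613 / 1839 = 153.333.
Contribution = (O − E)²/E = (209 − 153.333)² / 153.333 = 20.21.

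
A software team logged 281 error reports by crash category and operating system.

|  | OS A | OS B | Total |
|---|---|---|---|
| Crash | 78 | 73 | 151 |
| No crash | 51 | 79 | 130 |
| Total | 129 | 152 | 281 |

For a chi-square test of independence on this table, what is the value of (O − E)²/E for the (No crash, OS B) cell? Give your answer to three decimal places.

1.071

Row total (No crash) = 130; column total (OS B) = 152; N = 281.
Expected count E = 130 × 152 / 281 = 70.3203.
Contribution = (O − E)²/E = (79 − 70.3203)² / 70.3203 = 1.071.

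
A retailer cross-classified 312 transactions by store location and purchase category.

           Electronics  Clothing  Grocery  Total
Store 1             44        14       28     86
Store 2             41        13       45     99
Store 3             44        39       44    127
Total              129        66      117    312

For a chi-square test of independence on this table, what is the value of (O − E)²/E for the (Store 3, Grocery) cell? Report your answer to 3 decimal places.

0.276

Row total (Store 3) = 127; column total (Grocery) = 117; N = 312.
Expected count E = 127 × 117 / 312 = 47.6250.
Contribution = (O − E)²/E = (44 − 47.6250)² / 47.6250 = 0.276.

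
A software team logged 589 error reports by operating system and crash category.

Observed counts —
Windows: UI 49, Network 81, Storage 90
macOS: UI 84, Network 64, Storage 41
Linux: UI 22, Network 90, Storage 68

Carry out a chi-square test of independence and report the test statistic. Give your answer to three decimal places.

57.742

Row totals: 220, 189, 180. Column totals: 155, 235, 199. Grand total N = 589.
Expected counts (row total × column total / N):
  Windows, UI: 220×155/589 = 57.8947
  Windows, Network: 220×235/589 = 87.7759
  Windows, Storage: 220×199/589 = 74.3294
  macOS, UI: 189×155/589 = 49.7368
  macOS, Network: 189×235/589 = 75.4075
  macOS, Storage: 189×199/589 = 63.8557
  Linux, UI: 180×155/589 = 47.3684
  Linux, Network: 180×235/589 = 71.8166
  Linux, Storage: 180×199/589 = 60.8149
Contributions (O − E)²/E:
  (49 − 57.8947)²/57.8947 = 1.3665
  (81 − 87.7759)²/87.7759 = 0.5231
  (90 − 74.3294)²/74.3294 = 3.3038
  (84 − 49.7368)²/49.7368 = 23.6036
  (64 − 75.4075)²/75.4075 = 1.7257
  (41 − 63.8557)²/63.8557 = 8.1807
  (22 − 47.3684)²/47.3684 = 13.5862
  (90 − 71.8166)²/71.8166 = 4.6039
  (68 − 60.8149)²/60.8149 = 0.8489
χ² = 1.3665 + 0.5231 + 3.3038 + 23.6036 + 1.7257 + 8.1807 + 13.5862 + 4.6039 + 0.8489 = 57.742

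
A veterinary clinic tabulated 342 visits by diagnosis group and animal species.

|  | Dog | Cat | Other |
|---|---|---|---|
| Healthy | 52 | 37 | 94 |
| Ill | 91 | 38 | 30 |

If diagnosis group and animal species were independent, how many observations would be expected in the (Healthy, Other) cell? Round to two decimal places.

66.35

Row total (Healthy) = 183; column total (Other) = 124; grand total N = 342.
Expected count = (row total × column total) / N = 183 × 124 / 342 = 66.35.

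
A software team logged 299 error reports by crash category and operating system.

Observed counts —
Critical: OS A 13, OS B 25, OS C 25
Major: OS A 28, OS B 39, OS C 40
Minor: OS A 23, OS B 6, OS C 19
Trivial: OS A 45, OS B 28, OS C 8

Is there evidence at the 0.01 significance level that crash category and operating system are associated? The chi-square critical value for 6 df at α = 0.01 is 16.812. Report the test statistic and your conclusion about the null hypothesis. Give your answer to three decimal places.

40.575; reject H₀

Row totals: 63, 107, 48, 81. Column totals: 109, 98, 92. Grand total N = 299.
Expected counts (row total × column total / N):
  Critical, OS A: 63×109/299 = 22.9666
  Critical, OS B: 63×98/299 = 20.6488
  Critical, OS C: 63×92/299 = 19.3846
  Major, OS A: 107×109/299 = 39.0067
  Major, OS B: 107×98/299 = 35.0702
  Major, OS C: 107×92/299 = 32.9231
  Minor, OS A: 48×109/299 = 17.4983
  Minor, OS B: 48×98/299 = 15.7324
  Minor, OS C: 48×92/299 = 14.7692
  Trivial, OS A: 81×109/299 = 29.5284
  Trivial, OS B: 81×98/299 = 26.5485
  Trivial, OS C: 81×92/299 = 24.9231
Contributions (O − E)²/E:
  (13 − 22.9666)²/22.9666 = 4.3251
  (25 − 20.6488)²/20.6488 = 0.9169
  (25 − 19.3846)²/19.3846 = 1.6267
  (28 − 39.0067)²/39.0067 = 3.1058
  (39 − 35.0702)²/35.0702 = 0.4404
  (40 − 32.9231)²/32.9231 = 1.5212
  (23 − 17.4983)²/17.4983 = 1.7298
  (6 − 15.7324)²/15.7324 = 6.0207
  (19 − 14.7692)²/14.7692 = 1.2120
  (45 − 29.5284)²/29.5284 = 8.1064
  (28 − 26.5485)²/26.5485 = 0.0794
  (8 − 24.9231)²/24.9231 = 11.4910
χ² = 4.3251 + 0.9169 + 1.6267 + 3.1058 + 0.4404 + 1.5212 + 1.7298 + 6.0207 + 1.2120 + 8.1064 + 0.0794 + 11.4910 = 40.575
df = (4−1)(3−1) = 6. Since 40.575 > 16.812, reject the null hypothesis of independence at α = 0.01.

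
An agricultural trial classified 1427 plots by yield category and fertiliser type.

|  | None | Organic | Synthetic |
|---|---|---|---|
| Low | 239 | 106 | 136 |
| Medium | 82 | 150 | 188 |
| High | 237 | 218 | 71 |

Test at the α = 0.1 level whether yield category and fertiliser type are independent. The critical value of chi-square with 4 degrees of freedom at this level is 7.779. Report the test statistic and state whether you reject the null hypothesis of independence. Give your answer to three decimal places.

Row totals: 481, 420, 526. Column totals: 558, 474, 395. Grand total N = 1427.
Expected counts (row total × column total / N):
  Low, None: 481×558/1427 = 188.08549
  Low, Organic: 481×474/1427 = 159.77155
  Low, Synthetic: 481×395/1427 = 133.14296
  Medium, None: 420×558/1427 = 164.23266
  Medium, Organic: 420×474/1427 = 139.50946
  Medium, Synthetic: 420×395/1427 = 116.25788
  High, None: 526×558/1427 = 205.68185
  High, Organic: 526×474/1427 = 174.71899
  High, Synthetic: 526×395/1427 = 145.59916
Contributions (O − E)²/E:
  (239 − 188.08549)²/188.08549 = 13.7825
  (106 − 159.77155)²/159.77155 = 18.0970
  (136 − 133.14296)²/133.14296 = 0.0613
  (82 − 164.23266)²/164.23266 = 41.1746
  (150 − 139.50946)²/139.50946 = 0.7888
  (188 − 116.25788)²/116.25788 = 44.2717
  (237 − 205.68185)²/205.68185 = 4.7687
  (218 − 174.71899)²/174.71899 = 10.7215
  (71 − 145.59916)²/145.59916 = 38.2216
χ² = 13.7825 + 18.0970 + 0.0613 + 41.1746 + 0.7888 + 44.2717 + 4.7687 + 10.7215 + 38.2216 = 171.888
df = (3−1)(3−1) = 4. Since 171.888 > 7.779, reject the null hypothesis of independence at α = 0.1.

171.888; reject H₀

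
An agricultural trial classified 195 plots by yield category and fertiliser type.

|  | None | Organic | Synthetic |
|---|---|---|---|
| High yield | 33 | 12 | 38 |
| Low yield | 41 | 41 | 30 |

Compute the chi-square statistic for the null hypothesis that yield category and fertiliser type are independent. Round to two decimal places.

Row totals: 83, 112. Column totals: 74, 53, 68. Grand total N = 195.
Expected counts (row total × column total / N):
  High yield, None: 83×74/195 = 31.497
  High yield, Organic: 83×53/195 = 22.559
  High yield, Synthetic: 83×68/195 = 28.944
  Low yield, None: 112×74/195 = 42.503
  Low yield, Organic: 112×53/195 = 30.441
  Low yield, Synthetic: 112×68/195 = 39.056
Contributions (O − E)²/E:
  (33 − 31.497)²/31.497 = 0.0717
  (12 − 22.559)²/22.559 = 4.9423
  (38 − 28.944)²/28.944 = 2.8334
  (41 − 42.503)²/42.503 = 0.0531
  (41 − 30.441)²/30.441 = 3.6626
  (30 − 39.056)²/39.056 = 2.0998
χ² = 0.0717 + 4.9423 + 2.8334 + 0.0531 + 3.6626 + 2.0998 = 13.66

13.66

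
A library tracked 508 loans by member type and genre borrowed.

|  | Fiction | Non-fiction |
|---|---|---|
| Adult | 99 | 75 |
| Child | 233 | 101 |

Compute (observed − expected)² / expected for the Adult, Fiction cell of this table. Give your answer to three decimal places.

1.905

Row total (Adult) = 174; column total (Fiction) = 332; N = 508.
Expected count E = 174 × 332 / 508 = 113.7165.
Contribution = (O − E)²/E = (99 − 113.7165)² / 113.7165 = 1.905.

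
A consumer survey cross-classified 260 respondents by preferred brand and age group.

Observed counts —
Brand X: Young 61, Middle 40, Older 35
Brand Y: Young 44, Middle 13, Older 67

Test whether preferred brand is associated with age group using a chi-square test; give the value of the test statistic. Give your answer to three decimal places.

26.048

Row totals: 136, 124. Column totals: 105, 53, 102. Grand total N = 260.
Expected counts (row total × column total / N):
  Brand X, Young: 136×105/260 = 54.9231
  Brand X, Middle: 136×53/260 = 27.7231
  Brand X, Older: 136×102/260 = 53.3538
  Brand Y, Young: 124×105/260 = 50.0769
  Brand Y, Middle: 124×53/260 = 25.2769
  Brand Y, Older: 124×102/260 = 48.6462
Contributions (O − E)²/E:
  (61 − 54.9231)²/54.9231 = 0.6724
  (40 − 27.7231)²/27.7231 = 5.4367
  (35 − 53.3538)²/53.3538 = 6.3137
  (44 − 50.0769)²/50.0769 = 0.7374
  (13 − 25.2769)²/25.2769 = 5.9628
  (67 − 48.6462)²/48.6462 = 6.9247
χ² = 0.6724 + 5.4367 + 6.3137 + 0.7374 + 5.9628 + 6.9247 = 26.048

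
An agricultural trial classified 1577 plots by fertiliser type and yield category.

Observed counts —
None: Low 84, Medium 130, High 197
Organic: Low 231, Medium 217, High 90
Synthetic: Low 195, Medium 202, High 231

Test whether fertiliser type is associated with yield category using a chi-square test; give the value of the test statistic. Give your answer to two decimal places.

118.17

Row totals: 411, 538, 628. Column totals: 510, 549, 518. Grand total N = 1577.
Expected counts (row total × column total / N):
  None, Low: 411×510/1577 = 132.917
  None, Medium: 411×549/1577 = 143.081
  None, High: 411×518/1577 = 135.002
  Organic, Low: 538×510/1577 = 173.989
  Organic, Medium: 538×549/1577 = 187.294
  Organic, High: 538×518/1577 = 176.718
  Synthetic, Low: 628×510/1577 = 203.094
  Synthetic, Medium: 628×549/1577 = 218.625
  Synthetic, High: 628×518/1577 = 206.280
Contributions (O − E)²/E:
  (84 − 132.917)²/132.917 = 18.0028
  (130 − 143.081)²/143.081 = 1.1959
  (197 − 135.002)²/135.002 = 28.4718
  (231 − 173.989)²/173.989 = 18.6808
  (217 − 187.294)²/187.294 = 4.7116
  (90 − 176.718)²/176.718 = 42.5537
  (195 − 203.094)²/203.094 = 0.3226
  (202 − 218.625)²/218.625 = 1.2642
  (231 − 206.280)²/206.280 = 2.9624
χ² = 18.0028 + 1.1959 + 28.4718 + 18.6808 + 4.7116 + 42.5537 + 0.3226 + 1.2642 + 2.9624 = 118.17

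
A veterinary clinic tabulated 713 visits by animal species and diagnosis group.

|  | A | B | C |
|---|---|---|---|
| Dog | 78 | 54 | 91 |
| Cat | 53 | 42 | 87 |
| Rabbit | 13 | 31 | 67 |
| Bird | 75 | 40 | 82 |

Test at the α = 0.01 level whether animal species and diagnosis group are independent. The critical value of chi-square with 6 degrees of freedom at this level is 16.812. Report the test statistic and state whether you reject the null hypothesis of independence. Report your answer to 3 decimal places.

27.090; reject H₀

Row totals: 223, 182, 111, 197. Column totals: 219, 167, 327. Grand total N = 713.
Expected counts (row total × column total / N):
  Dog, A: 223×219/713 = 68.4951
  Dog, B: 223×167/713 = 52.2314
  Dog, C: 223×327/713 = 102.2735
  Cat, A: 182×219/713 = 55.9018
  Cat, B: 182×167/713 = 42.6283
  Cat, C: 182×327/713 = 83.4698
  Rabbit, A: 111×219/713 = 34.0940
  Rabbit, B: 111×167/713 = 25.9986
  Rabbit, C: 111×327/713 = 50.9074
  Bird, A: 197×219/713 = 60.5091
  Bird, B: 197×167/713 = 46.1417
  Bird, C: 197×327/713 = 90.3492
Contributions (O − E)²/E:
  (78 − 68.4951)²/68.4951 = 1.3190
  (54 − 52.2314)²/52.2314 = 0.0599
  (91 − 102.2735)²/102.2735 = 1.2427
  (53 − 55.9018)²/55.9018 = 0.1506
  (42 − 42.6283)²/42.6283 = 0.0093
  (87 − 83.4698)²/83.4698 = 0.1493
  (13 − 34.0940)²/34.0940 = 13.0509
  (31 − 25.9986)²/25.9986 = 0.9621
  (67 − 50.9074)²/50.9074 = 5.0871
  (75 − 60.5091)²/60.5091 = 3.4703
  (40 − 46.1417)²/46.1417 = 0.8175
  (82 − 90.3492)²/90.3492 = 0.7716
χ² = 1.3190 + 0.0599 + 1.2427 + 0.1506 + 0.0093 + 0.1493 + 13.0509 + 0.9621 + 5.0871 + 3.4703 + 0.8175 + 0.7716 = 27.090
df = (4−1)(3−1) = 6. Since 27.090 > 16.812, reject the null hypothesis of independence at α = 0.01.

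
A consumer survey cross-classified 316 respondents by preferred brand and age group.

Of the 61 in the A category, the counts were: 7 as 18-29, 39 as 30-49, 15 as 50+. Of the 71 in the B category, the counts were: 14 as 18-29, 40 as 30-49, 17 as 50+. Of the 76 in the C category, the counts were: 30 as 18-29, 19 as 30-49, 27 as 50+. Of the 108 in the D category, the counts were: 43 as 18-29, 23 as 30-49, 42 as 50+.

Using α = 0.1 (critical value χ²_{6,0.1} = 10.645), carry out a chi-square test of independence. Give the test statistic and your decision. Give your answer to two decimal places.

Row totals: 61, 71, 76, 108. Column totals: 94, 121, 101. Grand total N = 316.
Expected counts (row total × column total / N):
  A, 18-29: 61×94/316 = 18.1456
  A, 30-49: 61×121/316 = 23.3576
  A, 50+: 61×101/316 = 19.4968
  B, 18-29: 71×94/316 = 21.1203
  B, 30-49: 71×121/316 = 27.1867
  B, 50+: 71×101/316 = 22.6930
  C, 18-29: 76×94/316 = 22.6076
  C, 30-49: 76×121/316 = 29.1013
  C, 50+: 76×101/316 = 24.2911
  D, 18-29: 108×94/316 = 32.1266
  D, 30-49: 108×121/316 = 41.3544
  D, 50+: 108×101/316 = 34.5190
Contributions (O − E)²/E:
  (7 − 18.1456)²/18.1456 = 6.8460
  (39 − 23.3576)²/23.3576 = 10.4756
  (15 − 19.4968)²/19.4968 = 1.0372
  (14 − 21.1203)²/21.1203 = 2.4005
  (40 − 27.1867)²/27.1867 = 6.0390
  (17 − 22.6930)²/22.6930 = 1.4282
  (30 − 22.6076)²/22.6076 = 2.4172
  (19 − 29.1013)²/29.1013 = 3.5062
  (27 − 24.2911)²/24.2911 = 0.3021
  (43 − 32.1266)²/32.1266 = 3.6802
  (23 − 41.3544)²/41.3544 = 8.1463
  (42 − 34.5190)²/34.5190 = 1.6213
χ² = 6.8460 + 10.4756 + 1.0372 + 2.4005 + 6.0390 + 1.4282 + 2.4172 + 3.5062 + 0.3021 + 3.6802 + 8.1463 + 1.6213 = 47.90
df = (4−1)(3−1) = 6. Since 47.90 > 10.645, reject the null hypothesis of independence at α = 0.1.

47.90; reject H₀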